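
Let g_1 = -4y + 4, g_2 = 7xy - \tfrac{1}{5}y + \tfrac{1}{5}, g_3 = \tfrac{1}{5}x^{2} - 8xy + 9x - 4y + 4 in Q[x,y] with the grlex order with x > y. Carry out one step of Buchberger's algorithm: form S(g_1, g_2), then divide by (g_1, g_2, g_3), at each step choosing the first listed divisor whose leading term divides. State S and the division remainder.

S(g_1, g_2) = -x + \tfrac{1}{35}y - \tfrac{1}{35}; remainder on division = -x.

lcm(LM(g_1), LM(g_2)) = xy.
S = (lcm/LT(g_1))·g_1 − (lcm/LT(g_2))·g_2 = -x + \tfrac{1}{35}y - \tfrac{1}{35}.
Reduce S modulo (g_1, g_2, g_3) in that order:
  leading term x: no divisor's leading term divides it; move -x to the remainder.
  leading term y: subtract (-\tfrac{1}{140})·g_1 from \tfrac{1}{35}y - \tfrac{1}{35} → 0
The remainder -x is nonzero, so it would be added as the next basis element.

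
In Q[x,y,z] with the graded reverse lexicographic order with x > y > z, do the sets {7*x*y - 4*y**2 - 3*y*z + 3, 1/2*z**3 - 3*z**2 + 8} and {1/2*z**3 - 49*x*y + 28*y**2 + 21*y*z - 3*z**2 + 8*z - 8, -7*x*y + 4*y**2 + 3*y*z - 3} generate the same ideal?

Two ideals are equal iff their reduced Gröbner bases coincide (the reduced basis is unique for a fixed ordering).
Buchberger on the first generating set:
f_1 = 7*x*y - 4*y**2 - 3*y*z + 3, LT = x*y.
f_2 = 1/2*z**3 - 3*z**2 + 8, LT = z**3.

The S-polynomials (S(f_1,f_2)) all reduce to 0 modulo the current basis, so we have a Gröbner basis.
Inter-reduce: drop elements whose leading term is divisible by another's, tail-reduce, and make monic.
Reduced Gröbner basis: {z**3 - 6*z**2 + 16, x*y - 4/7*y**2 - 3/7*y*z + 3/7}.

Buchberger on the second generating set:
h_1 = 1/2*z**3 - 49*x*y + 28*y**2 + 21*y*z - 3*z**2 + 8*z - 8, LT = z**3.
h_2 = -7*x*y + 4*y**2 + 3*y*z - 3, LT = x*y.

The S-polynomials (S(h_1,h_2)) all reduce to 0 modulo the current basis, so we have a Gröbner basis.
Inter-reduce: drop elements whose leading term is divisible by another's, tail-reduce, and make monic.
Reduced Gröbner basis: {z**3 - 6*z**2 + 16*z + 26, x*y - 4/7*y**2 - 3/7*y*z + 3/7}.

The bases are distinct; the ideals are different.

No, the ideals differ.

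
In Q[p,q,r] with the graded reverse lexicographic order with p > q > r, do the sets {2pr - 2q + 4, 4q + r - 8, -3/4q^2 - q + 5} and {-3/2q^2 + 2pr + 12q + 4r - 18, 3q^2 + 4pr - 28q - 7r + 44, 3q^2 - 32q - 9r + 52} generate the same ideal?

Yes, the ideals are equal.

Since reduced Gröbner bases are canonical representatives of ideals under a given ordering, it suffices to compute and compare them.
Buchberger on the first generating set:
f_1 = 2pr - 2q + 4, LT = pr.
f_2 = 4q + r - 8, LT = q.
f_3 = -3/4q^2 - q + 5, LT = q^2.

S(f_2,f_3): lcm = q^2. S = 1/4qr - 10/3q + 20/3.
  reduce S modulo (f_1, f_2, f_3):
  remainder -1/16r^2 + 4/3r ≠ 0; add g_4 = -1/16r^2 + 4/3r to the basis.

The other S-polynomials (S(f_1,f_2), S(f_1,f_3), S(f_1,g_4), S(f_2,g_4), S(f_3,g_4)) all reduce to 0 modulo the current basis, so we have a Gröbner basis.
Inter-reduce: drop elements whose leading term is divisible by another's, tail-reduce, and make monic.
Reduced Gröbner basis: {pr + 1/4r, r^2 - 64/3r, q + 1/4r - 2}.

Buchberger on the second generating set:
h_1 = -3/2q^2 + 2pr + 12q + 4r - 18, LT = q^2.
h_2 = 3q^2 + 4pr - 28q - 7r + 44, LT = q^2.
h_3 = 3q^2 - 32q - 9r + 52, LT = q^2.

S(h_1,h_2): lcm = q^2. S = -8/3pr + 4/3q - 1/3r - 8/3.
  reduce S modulo (h_1, h_2, h_3):
  remainder -8/3pr + 4/3q - 1/3r - 8/3 ≠ 0; add k_4 = -8/3pr + 4/3q - 1/3r - 8/3 to the basis.

S(h_1,h_3): lcm = q^2. S = -4/3pr + 8/3q + 1/3r - 16/3.
  reduce S modulo (h_1, h_2, h_3, k_4):
  remainder 2q + 1/2r - 4 ≠ 0; add k_5 = 2q + 1/2r - 4 to the basis.

S(h_1,k_5): lcm = q^2. S = -4/3pr - 1/4qr - 6q - 8/3r + 12.
  reduce S modulo (h_1, h_2, h_3, k_4, k_5):
  remainder 1/16r^2 - 4/3r ≠ 0; add k_6 = 1/16r^2 - 4/3r to the basis.

The other S-polynomials (S(h_2,h_3), S(h_1,k_4), S(h_2,k_4), S(h_3,k_4), S(h_2,k_5), S(h_3,k_5), S(k_4,k_5), S(h_1,k_6), S(h_2,k_6), S(h_3,k_6), S(k_4,k_6), S(k_5,k_6)) all reduce to 0 modulo the current basis, so we have a Gröbner basis.
Inter-reduce: drop elements whose leading term is divisible by another's, tail-reduce, and make monic.
Reduced Gröbner basis: {pr + 1/4r, r^2 - 64/3r, q + 1/4r - 2}.

These coincide, so the ideals are equal.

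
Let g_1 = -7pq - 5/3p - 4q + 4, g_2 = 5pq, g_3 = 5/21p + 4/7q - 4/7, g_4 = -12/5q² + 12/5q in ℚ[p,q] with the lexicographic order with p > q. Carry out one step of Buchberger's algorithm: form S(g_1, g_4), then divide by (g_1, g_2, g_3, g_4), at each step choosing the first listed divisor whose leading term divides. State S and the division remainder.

S(g_1, g_4) = 26/21pq + 4/7q² - 4/7q; remainder on division = 0.

lcm(LM(g_1), LM(g_4)) = pq².
S = (lcm/LT(g_1))·g_1 − (lcm/LT(g_4))·g_4 = 26/21pq + 4/7q² - 4/7q.
Reduce S modulo (g_1, g_2, g_3, g_4) in that order:
  leading term pq: subtract (-26/147)·g_1 from 26/21pq + 4/7q² - 4/7q → -130/441p + 4/7q² - 188/147q + 104/147
  leading term p: subtract (-26/21)·g_3 from -130/441p + 4/7q² - 188/147q + 104/147 → 4/7q² - 4/7q
  leading term q²: subtract (-5/21)·g_4 from 4/7q² - 4/7q → 0
The remainder is 0, so this S-polynomial contributes no new basis element.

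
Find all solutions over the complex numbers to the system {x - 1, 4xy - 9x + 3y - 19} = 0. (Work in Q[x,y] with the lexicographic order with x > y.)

{(1, 4)}

Compute a lex Gröbner basis by Buchberger's algorithm.
f_1 = x - 1, LT = x.
f_2 = 4xy - 9x + 3y - 19, LT = xy.

S(f_1,f_2): lcm = xy. S = \tfrac{9}{4}x - \tfrac{7}{4}y + \tfrac{19}{4}.
  reduce S modulo (f_1, f_2):
  remainder -\tfrac{7}{4}y + 7 ≠ 0; add h_3 = -\tfrac{7}{4}y + 7 to the basis.

The other S-polynomials (S(f_1,h_3), S(f_2,h_3)) all reduce to 0 modulo the current basis, so we have a Gröbner basis.
Inter-reduce: drop elements whose leading term is divisible by another's, tail-reduce, and make monic.
Reduced Gröbner basis: {x - 1, y - 4}.

A lex Gröbner basis eliminates variables successively. Here y - 4 depends only on y, with roots {4}; lifting each root through the earlier basis elements recovers the full solutions.
  y = 4: the earlier basis element becomes x - 1 = 0, giving x = 1 — point (1, 4).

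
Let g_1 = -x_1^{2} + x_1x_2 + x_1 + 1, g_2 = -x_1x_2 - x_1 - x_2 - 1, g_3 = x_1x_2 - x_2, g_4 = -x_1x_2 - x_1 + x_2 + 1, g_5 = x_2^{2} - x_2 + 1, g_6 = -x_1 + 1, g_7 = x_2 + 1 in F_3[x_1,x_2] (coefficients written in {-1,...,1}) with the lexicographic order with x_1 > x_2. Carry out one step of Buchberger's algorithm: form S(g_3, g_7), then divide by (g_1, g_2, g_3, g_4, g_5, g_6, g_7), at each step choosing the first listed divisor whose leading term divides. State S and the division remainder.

lcm(LM(g_3), LM(g_7)) = x_1x_2.
S = (lcm/LT(g_3))·g_3 − (lcm/LT(g_7))·g_7 = -x_1 - x_2.
Reduce S modulo (g_1, g_2, g_3, g_4, g_5, g_6, g_7) in that order:
  leading term x_1: subtract (1)·g_6 from -x_1 - x_2 → -x_2 - 1
  leading term x_2: subtract (-1)·g_7 from -x_2 - 1 → 0
The remainder is 0, so this S-polynomial contributes no new basis element.

S(g_3, g_7) = -x_1 - x_2; remainder on division = 0.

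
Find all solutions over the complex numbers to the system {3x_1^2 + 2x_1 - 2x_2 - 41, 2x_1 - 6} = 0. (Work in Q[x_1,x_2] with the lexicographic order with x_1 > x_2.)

Compute a lex Gröbner basis by Buchberger's algorithm.
f_1 = 3x_1^2 + 2x_1 - 2x_2 - 41, LT = x_1^2.
f_2 = 2x_1 - 6, LT = x_1.

S(f_1,f_2): lcm = x_1^2. S = 11/3x_1 - 2/3x_2 - 41/3.
  leading term x_1: subtract (11/6)·f_2 from 11/3x_1 - 2/3x_2 - 41/3 → -2/3x_2 - 8/3
  leading term x_2: no divisor's leading term divides it; move -2/3x_2 to the remainder.
  leading term 1: no divisor's leading term divides it; move -8/3 to the remainder.
  remainder -2/3x_2 - 8/3 ≠ 0; add h_3 = -2/3x_2 - 8/3 to the basis.

The other S-polynomials (S(f_1,h_3), S(f_2,h_3)) all reduce to 0 modulo the current basis, so we have a Gröbner basis.
Inter-reduce: drop elements whose leading term is divisible by another's, tail-reduce, and make monic.
Reduced Gröbner basis: {x_1 - 3, x_2 + 4}.

Elimination: the polynomial x_2 + 4 lies in the elimination ideal for x_2, so x_2 ∈ {-4}. For each such x_2, the remaining basis elements (now univariate) give the rest of the solution.
  x_2 = -4: the earlier basis element becomes x_1 - 3 = 0, giving x_1 = 3 — point (3, -4).
Each listed point satisfies every original equation (direct substitution).

{(3, -4)}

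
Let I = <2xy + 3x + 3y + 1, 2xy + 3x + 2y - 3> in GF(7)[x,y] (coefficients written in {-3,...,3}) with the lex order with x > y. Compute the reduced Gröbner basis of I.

f_1 = 2xy + 3x + 3y + 1, LT = xy.
f_2 = 2xy + 3x + 2y - 3, LT = xy.

S(f_1,f_2): lcm = xy. S = -3y + 2.
  leading term y: no divisor's leading term divides it; move -3y to the remainder.
  leading term 1: no divisor's leading term divides it; move 2 to the remainder.
  remainder -3y + 2 ≠ 0; add g_3 = -3y + 2 to the basis.

S(f_1,g_3): lcm = xy. S = x - 2y - 3.
  leading term x: no divisor's leading term divides it; move x to the remainder.
  leading term y: subtract (3)·g_3 from -2y - 3 → -2
  leading term 1: no divisor's leading term divides it; move -2 to the remainder.
  remainder x - 2 ≠ 0; add g_4 = x - 2 to the basis.

The other S-polynomials (S(f_2,g_3), S(f_1,g_4), S(f_2,g_4), S(g_3,g_4)) all reduce to 0 modulo the current basis, so we have a Gröbner basis.
Inter-reduce: drop elements whose leading term is divisible by another's, tail-reduce, and make monic.

G = {x - 2, y - 3}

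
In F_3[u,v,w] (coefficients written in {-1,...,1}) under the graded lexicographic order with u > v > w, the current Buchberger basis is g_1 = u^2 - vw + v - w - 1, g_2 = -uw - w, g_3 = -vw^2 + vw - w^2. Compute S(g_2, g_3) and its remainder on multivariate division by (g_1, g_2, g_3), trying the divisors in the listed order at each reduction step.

S(g_2, g_3) = uvw - uw^2 + vw^2; remainder on division = 0.

lcm(LM(g_2), LM(g_3)) = uvw^2.
S = (lcm/LT(g_2))·g_2 − (lcm/LT(g_3))·g_3 = uvw - uw^2 + vw^2.
Reduce S modulo (g_1, g_2, g_3) in that order:
  leading term uvw: subtract (-v)·g_2 from uvw - uw^2 + vw^2 → -uw^2 + vw^2 - vw
  leading term uw^2: subtract (w)·g_2 from -uw^2 + vw^2 - vw → vw^2 - vw + w^2
  leading term vw^2: subtract (-1)·g_3 from vw^2 - vw + w^2 → 0
The remainder is 0, so this S-polynomial contributes no new basis element.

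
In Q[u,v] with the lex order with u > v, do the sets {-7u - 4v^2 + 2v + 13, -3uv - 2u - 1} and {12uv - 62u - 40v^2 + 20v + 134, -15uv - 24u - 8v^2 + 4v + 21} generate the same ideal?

Equality of ideals is decidable: compute both reduced Gröbner bases (unique for the ordering) and check whether they agree.
Buchberger on the first generating set:
f_1 = -7u - 4v^2 + 2v + 13, LT = u.
f_2 = -3uv - 2u - 1, LT = uv.

S(f_1,f_2): lcm = uv. S = -2/3u + 4/7v^3 - 2/7v^2 - 13/7v - 1/3.
  leading term u: subtract (2/21)·f_1 from -2/3u + 4/7v^3 - 2/7v^2 - 13/7v - 1/3 → 4/7v^3 + 2/21v^2 - 43/21v - 11/7
  leading term v^3: no divisor's leading term divides it; move 4/7v^3 to the remainder.
  leading term v^2: no divisor's leading term divides it; move 2/21v^2 to the remainder.
  leading term v: no divisor's leading term divides it; move -43/21v to the remainder.
  leading term 1: no divisor's leading term divides it; move -11/7 to the remainder.
  remainder 4/7v^3 + 2/21v^2 - 43/21v - 11/7 ≠ 0; add g_3 = 4/7v^3 + 2/21v^2 - 43/21v - 11/7 to the basis.

The other S-polynomials (S(f_1,g_3), S(f_2,g_3)) all reduce to 0 modulo the current basis, so we have a Gröbner basis.
Inter-reduce: drop elements whose leading term is divisible by another's, tail-reduce, and make monic.
Reduced Gröbner basis: {u + 4/7v^2 - 2/7v - 13/7, v^3 + 1/6v^2 - 43/12v - 11/4}.

Buchberger on the second generating set:
h_1 = 12uv - 62u - 40v^2 + 20v + 134, LT = uv.
h_2 = -15uv - 24u - 8v^2 + 4v + 21, LT = uv.

S(h_1,h_2): lcm = uv. S = -203/30u - 58/15v^2 + 29/15v + 377/30.
  leading term u: no divisor's leading term divides it; move -203/30u to the remainder.
  leading term v^2: no divisor's leading term divides it; move -58/15v^2 to the remainder.
  leading term v: no divisor's leading term divides it; move 29/15v to the remainder.
  leading term 1: no divisor's leading term divides it; move 377/30 to the remainder.
  remainder -203/30u - 58/15v^2 + 29/15v + 377/30 ≠ 0; add k_3 = -203/30u - 58/15v^2 + 29/15v + 377/30 to the basis.

S(h_1,k_3): lcm = uv. S = -31/6u - 4/7v^3 - 64/21v^2 + 74/21v + 67/6.
  leading term u: subtract (155/203)·k_3 from -31/6u - 4/7v^3 - 64/21v^2 + 74/21v + 67/6 → -4/7v^3 - 2/21v^2 + 43/21v + 11/7
  leading term v^3: no divisor's leading term divides it; move -4/7v^3 to the remainder.
  leading term v^2: no divisor's leading term divides it; move -2/21v^2 to the remainder.
  leading term v: no divisor's leading term divides it; move 43/21v to the remainder.
  leading term 1: no divisor's leading term divides it; move 11/7 to the remainder.
  remainder -4/7v^3 - 2/21v^2 + 43/21v + 11/7 ≠ 0; add k_4 = -4/7v^3 - 2/21v^2 + 43/21v + 11/7 to the basis.

The other S-polynomials (S(h_2,k_3), S(h_1,k_4), S(h_2,k_4), S(k_3,k_4)) all reduce to 0 modulo the current basis, so we have a Gröbner basis.
Inter-reduce: drop elements whose leading term is divisible by another's, tail-reduce, and make monic.
Reduced Gröbner basis: {u + 4/7v^2 - 2/7v - 13/7, v^3 + 1/6v^2 - 43/12v - 11/4}.

These coincide, so the ideals are equal.
The same test decides containment: I ⊆ J iff every generator of I reduces to 0 modulo a Gröbner basis of J.

Yes, the ideals are equal.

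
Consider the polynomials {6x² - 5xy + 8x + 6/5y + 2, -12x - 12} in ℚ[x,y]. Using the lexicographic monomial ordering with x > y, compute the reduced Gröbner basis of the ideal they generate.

f_1 = 6x² - 5xy + 8x + 6/5y + 2, LT = x².
f_2 = -12x - 12, LT = x.

S(f_1,f_2): lcm = x². S = -⅚xy + ⅓x + ⅕y + ⅓.
  leading term xy: subtract (5/72y)·f_2 from -⅚xy + ⅓x + ⅕y + ⅓ → ⅓x + 31/30y + ⅓
  leading term x: subtract (-1/36)·f_2 from ⅓x + 31/30y + ⅓ → 31/30y
  leading term y: no divisor's leading term divides it; move 31/30y to the remainder.
  remainder 31/30y ≠ 0; add g_3 = 31/30y to the basis.

S(f_1,g_3): leading monomials are coprime, so the S-polynomial reduces to 0 (Buchberger's first criterion).
S(f_2,g_3): leading monomials are coprime, so the S-polynomial reduces to 0 (Buchberger's first criterion).
Every S-polynomial of the final basis reduces to 0, so we have a Gröbner basis.
Inter-reduce: drop elements whose leading term is divisible by another's, tail-reduce, and make monic.

G = {x + 1, y}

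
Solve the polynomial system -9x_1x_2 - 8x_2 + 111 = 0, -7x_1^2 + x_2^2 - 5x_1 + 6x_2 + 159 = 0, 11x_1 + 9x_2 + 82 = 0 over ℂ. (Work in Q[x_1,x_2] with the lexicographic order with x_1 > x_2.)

{(-5, -3)}

Compute a lex Gröbner basis by Buchberger's algorithm.
f_1 = -9x_1x_2 - 8x_2 + 111, LT = x_1x_2.
f_2 = -7x_1^2 - 5x_1 + x_2^2 + 6x_2 + 159, LT = x_1^2.
f_3 = 11x_1 + 9x_2 + 82, LT = x_1.

S(f_1,f_2): lcm = x_1^2x_2. S = 11/63x_1x_2 - 37/3x_1 + 1/7x_2^3 + 6/7x_2^2 + 159/7x_2.
  leading term x_1x_2: subtract (-11/567)·f_1 from 11/63x_1x_2 - 37/3x_1 + 1/7x_2^3 + 6/7x_2^2 + 159/7x_2 → -37/3x_1 + 1/7x_2^3 + 6/7x_2^2 + 12791/567x_2 + 407/189
  leading term x_1: subtract (-37/33)·f_3 from -37/3x_1 + 1/7x_2^3 + 6/7x_2^2 + 12791/567x_2 + 407/189 → 1/7x_2^3 + 6/7x_2^2 + 203638/6237x_2 + 195619/2079
  leading term x_2^3: no divisor's leading term divides it; move 1/7x_2^3 to the remainder.
  leading term x_2^2: no divisor's leading term divides it; move 6/7x_2^2 to the remainder.
  leading term x_2: no divisor's leading term divides it; move 203638/6237x_2 to the remainder.
  leading term 1: no divisor's leading term divides it; move 195619/2079 to the remainder.
  remainder 1/7x_2^3 + 6/7x_2^2 + 203638/6237x_2 + 195619/2079 ≠ 0; add h_4 = 1/7x_2^3 + 6/7x_2^2 + 203638/6237x_2 + 195619/2079 to the basis.

S(f_1,f_3): lcm = x_1x_2. S = -9/11x_2^2 - 650/99x_2 - 37/3.
  leading term x_2^2: no divisor's leading term divides it; move -9/11x_2^2 to the remainder.
  leading term x_2: no divisor's leading term divides it; move -650/99x_2 to the remainder.
  leading term 1: no divisor's leading term divides it; move -37/3 to the remainder.
  remainder -9/11x_2^2 - 650/99x_2 - 37/3 ≠ 0; add h_5 = -9/11x_2^2 - 650/99x_2 - 37/3 to the basis.

S(f_2,f_3): lcm = x_1^2. S = -9/11x_1x_2 - 519/77x_1 - 1/7x_2^2 - 6/7x_2 - 159/7.
  leading term x_1x_2: subtract (1/11)·f_1 from -9/11x_1x_2 - 519/77x_1 - 1/7x_2^2 - 6/7x_2 - 159/7 → -519/77x_1 - 1/7x_2^2 - 10/77x_2 - 2526/77
  leading term x_1: subtract (-519/847)·f_3 from -519/77x_1 - 1/7x_2^2 - 10/77x_2 - 2526/77 → -1/7x_2^2 + 4561/847x_2 + 14772/847
  leading term x_2^2: subtract (11/63)·h_5 from -1/7x_2^2 + 4561/847x_2 + 14772/847 → 64013/9801x_2 + 64013/3267
  leading term x_2: no divisor's leading term divides it; move 64013/9801x_2 to the remainder.
  leading term 1: no divisor's leading term divides it; move 64013/3267 to the remainder.
  remainder 64013/9801x_2 + 64013/3267 ≠ 0; add h_6 = 64013/9801x_2 + 64013/3267 to the basis.

S(f_1,h_4): lcm = x_1x_2^3. S = -6x_1x_2^2 - 203638/891x_1x_2 - 195619/297x_1 + 8/9x_2^3 - 37/3x_2^2.
  leading term x_1x_2^2: subtract (2/3x_2)·f_1 from -6x_1x_2^2 - 203638/891x_1x_2 - 195619/297x_1 + 8/9x_2^3 - 37/3x_2^2 → -203638/891x_1x_2 - 195619/297x_1 + 8/9x_2^3 - 7x_2^2 - 74x_2
  leading term x_1x_2: subtract (203638/8019)·f_1 from -203638/891x_1x_2 - 195619/297x_1 + 8/9x_2^3 - 7x_2^2 - 74x_2 → -195619/297x_1 + 8/9x_2^3 - 7x_2^2 + 1035698/8019x_2 - 7534606/2673
  leading term x_1: subtract (-195619/3267)·f_3 from -195619/297x_1 + 8/9x_2^3 - 7x_2^2 + 1035698/8019x_2 - 7534606/2673 → 8/9x_2^3 - 7x_2^2 + 58928095/88209x_2 + 61486156/29403
  leading term x_2^3: subtract (56/9)·h_4 from 8/9x_2^3 - 7x_2^2 + 58928095/88209x_2 + 61486156/29403 → -37/3x_2^2 + 168757/363x_2 + 182188/121
  leading term x_2^2: subtract (407/27)·h_5 from -37/3x_2^2 + 168757/363x_2 + 182188/121 → 16579367/29403x_2 + 16579367/9801
  leading term x_2: subtract (259/3)·h_6 from 16579367/29403x_2 + 16579367/9801 → 0
  remainder 0.

S(f_2,h_4): leading monomials are coprime, so the S-polynomial reduces to 0 (Buchberger's first criterion).
S(f_3,h_4): leading monomials are coprime, so the S-polynomial reduces to 0 (Buchberger's first criterion).
S(f_1,h_5): lcm = x_1x_2^2. S = -650/81x_1x_2 - 407/27x_1 + 8/9x_2^2 - 37/3x_2.
  leading term x_1x_2: subtract (650/729)·f_1 from -650/81x_1x_2 - 407/27x_1 + 8/9x_2^2 - 37/3x_2 → -407/27x_1 + 8/9x_2^2 - 3791/729x_2 - 24050/243
  leading term x_1: subtract (-37/27)·f_3 from -407/27x_1 + 8/9x_2^2 - 3791/729x_2 - 24050/243 → 8/9x_2^2 + 5200/729x_2 + 3256/243
  leading term x_2^2: subtract (-88/81)·h_5 from 8/9x_2^2 + 5200/729x_2 + 3256/243 → 0
  remainder 0.

S(f_2,h_5): leading monomials are coprime, so the S-polynomial reduces to 0 (Buchberger's first criterion).
S(f_3,h_5): leading monomials are coprime, so the S-polynomial reduces to 0 (Buchberger's first criterion).
S(h_4,h_5): lcm = x_2^3. S = -164/81x_2^2 + 190207/891x_2 + 195619/297.
  leading term x_2^2: subtract (1804/729)·h_5 from -164/81x_2^2 + 190207/891x_2 + 195619/297 → 16579367/72171x_2 + 16579367/24057
  leading term x_2: subtract (2849/81)·h_6 from 16579367/72171x_2 + 16579367/24057 → 0
  remainder 0.

S(f_1,h_6): lcm = x_1x_2. S = -3x_1 + 8/9x_2 - 37/3.
  leading term x_1: subtract (-3/11)·f_3 from -3x_1 + 8/9x_2 - 37/3 → 331/99x_2 + 331/33
  leading term x_2: subtract (32769/64013)·h_6 from 331/99x_2 + 331/33 → 0
  remainder 0.

S(f_2,h_6): leading monomials are coprime, so the S-polynomial reduces to 0 (Buchberger's first criterion).
S(f_3,h_6): leading monomials are coprime, so the S-polynomial reduces to 0 (Buchberger's first criterion).
S(h_4,h_6): lcm = x_2^3. S = 3x_2^2 + 203638/891x_2 + 195619/297.
  leading term x_2^2: subtract (-11/3)·h_5 from 3x_2^2 + 203638/891x_2 + 195619/297 → 182188/891x_2 + 182188/297
  leading term x_2: subtract (2004068/64013)·h_6 from 182188/891x_2 + 182188/297 → 0
  remainder 0.

S(h_5,h_6): lcm = x_2^2. S = 407/81x_2 + 407/27.
  leading term x_2: subtract (49247/64013)·h_6 from 407/81x_2 + 407/27 → 0
  remainder 0.

Every S-polynomial of the final basis reduces to 0, so we have a Gröbner basis.
Inter-reduce: drop elements whose leading term is divisible by another's, tail-reduce, and make monic.
Reduced Gröbner basis: {x_1 + 5, x_2 + 3}.

A lex Gröbner basis eliminates variables successively. Here x_2 + 3 depends only on x_2, with roots {-3}; lifting each root through the earlier basis elements recovers the full solutions.
  x_2 = -3: the earlier basis element becomes x_1 + 5 = 0, giving x_1 = -5 — point (-5, -3).
Substituting each solution back into the original system confirms all equations vanish.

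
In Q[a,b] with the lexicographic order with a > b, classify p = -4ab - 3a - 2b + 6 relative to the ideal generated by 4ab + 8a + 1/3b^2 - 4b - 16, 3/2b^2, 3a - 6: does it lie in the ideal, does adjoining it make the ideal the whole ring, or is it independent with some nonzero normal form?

-4ab - 3a - 2b + 6 lies in I (it reduces to 0).

First compute the reduced Gröbner basis of I by Buchberger's algorithm.
f_1 = 4ab + 8a + 1/3b^2 - 4b - 16, LT = ab.
f_2 = 3/2b^2, LT = b^2.
f_3 = 3a - 6, LT = a.

S(f_1,f_2): lcm = ab^2. S = 2ab + 1/12b^3 - b^2 - 4b.
  leading term ab: subtract (1/2)·f_1 from 2ab + 1/12b^3 - b^2 - 4b → -4a + 1/12b^3 - 7/6b^2 - 2b + 8
  leading term a: subtract (-4/3)·f_3 from -4a + 1/12b^3 - 7/6b^2 - 2b + 8 → 1/12b^3 - 7/6b^2 - 2b
  leading term b^3: subtract (1/18b)·f_2 from 1/12b^3 - 7/6b^2 - 2b → -7/6b^2 - 2b
  leading term b^2: subtract (-7/9)·f_2 from -7/6b^2 - 2b → -2b
  leading term b: no divisor's leading term divides it; move -2b to the remainder.
  remainder -2b ≠ 0; add h_4 = -2b to the basis.

The other S-polynomials (S(f_1,f_3), S(f_2,f_3), S(f_1,h_4), S(f_2,h_4), S(f_3,h_4)) all reduce to 0 modulo the current basis, so we have a Gröbner basis.
Inter-reduce: drop elements whose leading term is divisible by another's, tail-reduce, and make monic.
Reduced Gröbner basis: {a - 2, b}.
Label its elements g_1 = a - 2, g_2 = b.

Reduce p = -4ab - 3a - 2b + 6 modulo G:
  leading term ab: subtract (-4b)·g_1 from -4ab - 3a - 2b + 6 → -3a - 10b + 6
  leading term a: subtract (-3)·g_1 from -3a - 10b + 6 → -10b
  leading term b: subtract (-10)·g_2 from -10b → 0
  normal form = 0.
Since the normal form is 0, p ∈ I.

The remainder on division by a Gröbner basis is unique — it is the normal form.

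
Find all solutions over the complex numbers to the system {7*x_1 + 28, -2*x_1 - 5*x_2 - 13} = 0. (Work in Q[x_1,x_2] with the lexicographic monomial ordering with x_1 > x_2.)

{(-4, -1)}

Compute a lex Gröbner basis by Buchberger's algorithm.
f_1 = 7*x_1 + 28, LT = x_1.
f_2 = -2*x_1 - 5*x_2 - 13, LT = x_1.

S(f_1,f_2): lcm = x_1. S = -5/2*x_2 - 5/2.
  leading term x_2: no divisor's leading term divides it; move -5/2*x_2 to the remainder.
  leading term 1: no divisor's leading term divides it; move -5/2 to the remainder.
  remainder -5/2*x_2 - 5/2 ≠ 0; add h_3 = -5/2*x_2 - 5/2 to the basis.

The other S-polynomials (S(f_1,h_3), S(f_2,h_3)) all reduce to 0 modulo the current basis, so we have a Gröbner basis.
Inter-reduce: drop elements whose leading term is divisible by another's, tail-reduce, and make monic.
Reduced Gröbner basis: {x_1 + 4, x_2 + 1}.

Elimination: the polynomial x_2 + 1 lies in the elimination ideal for x_2, so x_2 ∈ {-1}. For each such x_2, the remaining basis elements (now univariate) give the rest of the solution.
  x_2 = -1: the earlier basis element becomes x_1 + 4 = 0, giving x_1 = -4 — point (-4, -1).
Substituting each solution back into the original system confirms all equations vanish.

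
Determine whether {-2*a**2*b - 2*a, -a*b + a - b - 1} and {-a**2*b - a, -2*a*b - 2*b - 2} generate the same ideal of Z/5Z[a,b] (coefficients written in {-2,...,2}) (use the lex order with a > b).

For a fixed monomial order, each ideal has a unique reduced Gröbner basis; comparing bases decides equality.
Buchberger on the first generating set:
f_1 = -2*a**2*b - 2*a, LT = a**2*b.
f_2 = -a*b + a - b - 1, LT = a*b.

S(f_1,f_2): lcm = a**2*b. S = a**2 - a*b.
  leading term a**2: no divisor's leading term divides it; move a**2 to the remainder.
  leading term a*b: subtract (1)·f_2 from -a*b → -a + b + 1
  leading term a: no divisor's leading term divides it; move -a to the remainder.
  leading term b: no divisor's leading term divides it; move b to the remainder.
  leading term 1: no divisor's leading term divides it; move 1 to the remainder.
  remainder a**2 - a + b + 1 ≠ 0; add g_3 = a**2 - a + b + 1 to the basis.

S(f_1,g_3): lcm = a**2*b. S = a*b + a - b**2 - b.
  leading term a*b: subtract (-1)·f_2 from a*b + a - b**2 - b → 2*a - b**2 - 2*b - 1
  leading term a: no divisor's leading term divides it; move 2*a to the remainder.
  leading term b**2: no divisor's leading term divides it; move -b**2 to the remainder.
  leading term b: no divisor's leading term divides it; move -2*b to the remainder.
  leading term 1: no divisor's leading term divides it; move -1 to the remainder.
  remainder 2*a - b**2 - 2*b - 1 ≠ 0; add g_4 = 2*a - b**2 - 2*b - 1 to the basis.

S(f_2,g_3): lcm = a**2*b. S = -a**2 + 2*a*b + a - b**2 - b.
  leading term a**2: subtract (-1)·g_3 from -a**2 + 2*a*b + a - b**2 - b → 2*a*b - b**2 + 1
  leading term a*b: subtract (-2)·f_2 from 2*a*b - b**2 + 1 → 2*a - b**2 - 2*b - 1
  leading term a: subtract (1)·g_4 from 2*a - b**2 - 2*b - 1 → 0
  remainder 0.

S(f_1,g_4): lcm = a**2*b. S = -2*a*b**3 + a*b**2 - 2*a*b + a.
  leading term a*b**3: subtract (2*b**2)·f_2 from -2*a*b**3 + a*b**2 - 2*a*b + a → -a*b**2 - 2*a*b + a + 2*b**3 + 2*b**2
  leading term a*b**2: subtract (b)·f_2 from -a*b**2 - 2*a*b + a + 2*b**3 + 2*b**2 → 2*a*b + a + 2*b**3 - 2*b**2 + b
  leading term a*b: subtract (-2)·f_2 from 2*a*b + a + 2*b**3 - 2*b**2 + b → -2*a + 2*b**3 - 2*b**2 - b - 2
  leading term a: subtract (-1)·g_4 from -2*a + 2*b**3 - 2*b**2 - b - 2 → 2*b**3 + 2*b**2 + 2*b + 2
  leading term b**3: no divisor's leading term divides it; move 2*b**3 to the remainder.
  leading term b**2: no divisor's leading term divides it; move 2*b**2 to the remainder.
  leading term b: no divisor's leading term divides it; move 2*b to the remainder.
  leading term 1: no divisor's leading term divides it; move 2 to the remainder.
  remainder 2*b**3 + 2*b**2 + 2*b + 2 ≠ 0; add g_5 = 2*b**3 + 2*b**2 + 2*b + 2 to the basis.

S(f_2,g_4): lcm = a*b. S = -a - 2*b**3 + b**2 - b + 1.
  leading term a: subtract (2)·g_4 from -a - 2*b**3 + b**2 - b + 1 → -2*b**3 - 2*b**2 - 2*b - 2
  leading term b**3: subtract (-1)·g_5 from -2*b**3 - 2*b**2 - 2*b - 2 → 0
  remainder 0.

S(g_3,g_4): lcm = a**2. S = -2*a*b**2 + a*b + 2*a + b + 1.
  leading term a*b**2: subtract (2*b)·f_2 from -2*a*b**2 + a*b + 2*a + b + 1 → -a*b + 2*a + 2*b**2 - 2*b + 1
  leading term a*b: subtract (1)·f_2 from -a*b + 2*a + 2*b**2 - 2*b + 1 → a + 2*b**2 - b + 2
  leading term a: subtract (-2)·g_4 from a + 2*b**2 - b + 2 → 0
  remainder 0.

S(f_1,g_5): lcm = a**2*b**3. S = -a**2*b**2 - a**2*b - a**2 + a*b**2.
  leading term a**2*b**2: subtract (-2*b)·f_1 from -a**2*b**2 - a**2*b - a**2 + a*b**2 → -a**2*b - a**2 + a*b**2 + a*b
  leading term a**2*b: subtract (-2)·f_1 from -a**2*b - a**2 + a*b**2 + a*b → -a**2 + a*b**2 + a*b + a
  leading term a**2: subtract (-1)·g_3 from -a**2 + a*b**2 + a*b + a → a*b**2 + a*b + b + 1
  leading term a*b**2: subtract (-b)·f_2 from a*b**2 + a*b + b + 1 → 2*a*b - b**2 + 1
  leading term a*b: subtract (-2)·f_2 from 2*a*b - b**2 + 1 → 2*a - b**2 - 2*b - 1
  leading term a: subtract (1)·g_4 from 2*a - b**2 - 2*b - 1 → 0
  remainder 0.

S(f_2,g_5): lcm = a*b**3. S = -2*a*b**2 - a*b - a + b**3 + b**2.
  leading term a*b**2: subtract (2*b)·f_2 from -2*a*b**2 - a*b - a + b**3 + b**2 → 2*a*b - a + b**3 - 2*b**2 + 2*b
  leading term a*b: subtract (-2)·f_2 from 2*a*b - a + b**3 - 2*b**2 + 2*b → a + b**3 - 2*b**2 - 2
  leading term a: subtract (-2)·g_4 from a + b**3 - 2*b**2 - 2 → b**3 + b**2 + b + 1
  leading term b**3: subtract (-2)·g_5 from b**3 + b**2 + b + 1 → 0
  remainder 0.

S(g_3,g_5): leading monomials are coprime, so the S-polynomial reduces to 0 (Buchberger's first criterion).
S(g_4,g_5): leading monomials are coprime, so the S-polynomial reduces to 0 (Buchberger's first criterion).
Every S-polynomial of the final basis reduces to 0, so we have a Gröbner basis.
Inter-reduce: drop elements whose leading term is divisible by another's, tail-reduce, and make monic.
Reduced Gröbner basis: {a + 2*b**2 - b + 2, b**3 + b**2 + b + 1}.

Buchberger on the second generating set:
h_1 = -a**2*b - a, LT = a**2*b.
h_2 = -2*a*b - 2*b - 2, LT = a*b.

S(h_1,h_2): lcm = a**2*b. S = -a*b.
  leading term a*b: subtract (-2)·h_2 from -a*b → b + 1
  leading term b: no divisor's leading term divides it; move b to the remainder.
  leading term 1: no divisor's leading term divides it; move 1 to the remainder.
  remainder b + 1 ≠ 0; add k_3 = b + 1 to the basis.

S(h_1,k_3): lcm = a**2*b. S = -a**2 + a.
  leading term a**2: no divisor's leading term divides it; move -a**2 to the remainder.
  leading term a: no divisor's leading term divides it; move a to the remainder.
  remainder -a**2 + a ≠ 0; add k_4 = -a**2 + a to the basis.

S(h_2,k_3): lcm = a*b. S = -a + b + 1.
  leading term a: no divisor's leading term divides it; move -a to the remainder.
  leading term b: subtract (1)·k_3 from b + 1 → 0
  remainder -a ≠ 0; add k_5 = -a to the basis.

S(h_1,k_4): lcm = a**2*b. S = a*b + a.
  leading term a*b: subtract (2)·h_2 from a*b + a → a - b - 1
  leading term a: subtract (-1)·k_5 from a - b - 1 → -b - 1
  leading term b: subtract (-1)·k_3 from -b - 1 → 0
  remainder 0.

S(h_2,k_4): lcm = a**2*b. S = 2*a*b + a.
  leading term a*b: subtract (-1)·h_2 from 2*a*b + a → a - 2*b - 2
  leading term a: subtract (-1)·k_5 from a - 2*b - 2 → -2*b - 2
  leading term b: subtract (-2)·k_3 from -2*b - 2 → 0
  remainder 0.

S(k_3,k_4): leading monomials are coprime, so the S-polynomial reduces to 0 (Buchberger's first criterion).
S(h_1,k_5): lcm = a**2*b. S = a.
  leading term a: subtract (-1)·k_5 from a → 0
  remainder 0.

S(h_2,k_5): lcm = a*b. S = b + 1.
  leading term b: subtract (1)·k_3 from b + 1 → 0
  remainder 0.

S(k_3,k_5): leading monomials are coprime, so the S-polynomial reduces to 0 (Buchberger's first criterion).
S(k_4,k_5): lcm = a**2. S = -a.
  leading term a: subtract (1)·k_5 from -a → 0
  remainder 0.

Every S-polynomial of the final basis reduces to 0, so we have a Gröbner basis.
Inter-reduce: drop elements whose leading term is divisible by another's, tail-reduce, and make monic.
Reduced Gröbner basis: {a, b + 1}.

These differ, so the ideals are not equal.

No, the ideals differ.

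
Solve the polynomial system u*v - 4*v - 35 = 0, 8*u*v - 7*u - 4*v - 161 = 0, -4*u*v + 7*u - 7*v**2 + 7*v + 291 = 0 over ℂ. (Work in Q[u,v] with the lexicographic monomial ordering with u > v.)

{(-3, -5)}

Compute a lex Gröbner basis by Buchberger's algorithm.
f_1 = u*v - 4*v - 35, LT = u*v.
f_2 = 8*u*v - 7*u - 4*v - 161, LT = u*v.
f_3 = -4*u*v + 7*u - 7*v**2 + 7*v + 291, LT = u*v.

S(f_1,f_2): lcm = u*v. S = 7/8*u - 7/2*v - 119/8.
  leading term u: no divisor's leading term divides it; move 7/8*u to the remainder.
  leading term v: no divisor's leading term divides it; move -7/2*v to the remainder.
  leading term 1: no divisor's leading term divides it; move -119/8 to the remainder.
  remainder 7/8*u - 7/2*v - 119/8 ≠ 0; add h_4 = 7/8*u - 7/2*v - 119/8 to the basis.

S(f_1,f_3): lcm = u*v. S = 7/4*u - 7/4*v**2 - 9/4*v + 151/4.
  leading term u: subtract (2)·h_4 from 7/4*u - 7/4*v**2 - 9/4*v + 151/4 → -7/4*v**2 + 19/4*v + 135/2
  leading term v**2: no divisor's leading term divides it; move -7/4*v**2 to the remainder.
  leading term v: no divisor's leading term divides it; move 19/4*v to the remainder.
  leading term 1: no divisor's leading term divides it; move 135/2 to the remainder.
  remainder -7/4*v**2 + 19/4*v + 135/2 ≠ 0; add h_5 = -7/4*v**2 + 19/4*v + 135/2 to the basis.

S(f_1,h_4): lcm = u*v. S = 4*v**2 + 13*v - 35.
  leading term v**2: subtract (-16/7)·h_5 from 4*v**2 + 13*v - 35 → 167/7*v + 835/7
  leading term v: no divisor's leading term divides it; move 167/7*v to the remainder.
  leading term 1: no divisor's leading term divides it; move 835/7 to the remainder.
  remainder 167/7*v + 835/7 ≠ 0; add h_6 = 167/7*v + 835/7 to the basis.

The other S-polynomials (S(f_2,f_3), S(f_2,h_4), S(f_3,h_4), S(f_1,h_5), S(f_2,h_5), S(f_3,h_5), S(h_4,h_5), S(f_1,h_6), S(f_2,h_6), S(f_3,h_6), S(h_4,h_6), S(h_5,h_6)) all reduce to 0 modulo the current basis, so we have a Gröbner basis.
Inter-reduce: drop elements whose leading term is divisible by another's, tail-reduce, and make monic.
Reduced Gröbner basis: {u + 3, v + 5}.

Since the basis is lex-ordered, v + 5 is univariate in v. Its roots are {-5}. Back-substituting each root into the other basis elements fixes the other coordinates.
  v = -5: the earlier basis element becomes u + 3 = 0, giving u = -3 — point (-3, -5).
Substituting each solution back into the original system confirms all equations vanish.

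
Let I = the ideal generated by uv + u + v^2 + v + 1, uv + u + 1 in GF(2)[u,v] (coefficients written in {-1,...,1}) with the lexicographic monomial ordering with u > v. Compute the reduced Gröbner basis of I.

f_1 = uv + u + v^2 + v + 1, LT = uv.
f_2 = uv + u + 1, LT = uv.

S(f_1,f_2): lcm = uv. S = v^2 + v.
  leading term v^2: no divisor's leading term divides it; move v^2 to the remainder.
  leading term v: no divisor's leading term divides it; move v to the remainder.
  remainder v^2 + v ≠ 0; add g_3 = v^2 + v to the basis.

S(f_1,g_3): lcm = uv^2. S = v^3 + v^2 + v.
  leading term v^3: subtract (v)·g_3 from v^3 + v^2 + v → v
  leading term v: no divisor's leading term divides it; move v to the remainder.
  remainder v ≠ 0; add g_4 = v to the basis.

S(f_1,g_4): lcm = uv. S = u + v^2 + v + 1.
  leading term u: no divisor's leading term divides it; move u to the remainder.
  leading term v^2: subtract (1)·g_3 from v^2 + v + 1 → 1
  leading term 1: no divisor's leading term divides it; move 1 to the remainder.
  remainder u + 1 ≠ 0; add g_5 = u + 1 to the basis.

The other S-polynomials (S(f_2,g_3), S(f_2,g_4), S(g_3,g_4), S(f_1,g_5), S(f_2,g_5), S(g_3,g_5), S(g_4,g_5)) all reduce to 0 modulo the current basis, so we have a Gröbner basis.
Inter-reduce: drop elements whose leading term is divisible by another's, tail-reduce, and make monic.

G = {u + 1, v}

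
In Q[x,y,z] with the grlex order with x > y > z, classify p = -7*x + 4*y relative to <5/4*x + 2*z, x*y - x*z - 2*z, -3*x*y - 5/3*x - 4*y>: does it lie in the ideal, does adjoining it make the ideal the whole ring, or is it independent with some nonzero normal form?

First compute the reduced Gröbner basis of I by Buchberger's algorithm.
f_1 = 5/4*x + 2*z, LT = x.
f_2 = x*y - x*z - 2*z, LT = x*y.
f_3 = -3*x*y - 5/3*x - 4*y, LT = x*y.

S(f_1,f_2): lcm = x*y. S = x*z + 8/5*y*z + 2*z.
  leading term x*z: subtract (4/5*z)·f_1 from x*z + 8/5*y*z + 2*z → 8/5*y*z - 8/5*z**2 + 2*z
  leading term y*z: no divisor's leading term divides it; move 8/5*y*z to the remainder.
  leading term z**2: no divisor's leading term divides it; move -8/5*z**2 to the remainder.
  leading term z: no divisor's leading term divides it; move 2*z to the remainder.
  remainder 8/5*y*z - 8/5*z**2 + 2*z ≠ 0; add h_4 = 8/5*y*z - 8/5*z**2 + 2*z to the basis.

S(f_1,f_3): lcm = x*y. S = 8/5*y*z - 5/9*x - 4/3*y.
  leading term y*z: subtract (1)·h_4 from 8/5*y*z - 5/9*x - 4/3*y → 8/5*z**2 - 5/9*x - 4/3*y - 2*z
  leading term z**2: no divisor's leading term divides it; move 8/5*z**2 to the remainder.
  leading term x: subtract (-4/9)·f_1 from -5/9*x - 4/3*y - 2*z → -4/3*y - 10/9*z
  leading term y: no divisor's leading term divides it; move -4/3*y to the remainder.
  leading term z: no divisor's leading term divides it; move -10/9*z to the remainder.
  remainder 8/5*z**2 - 4/3*y - 10/9*z ≠ 0; add h_5 = 8/5*z**2 - 4/3*y - 10/9*z to the basis.

S(h_4,h_5): lcm = y*z**2. S = -z**3 + 5/6*y**2 + 25/36*y*z + 5/4*z**2.
  leading term z**3: subtract (-5/8*z)·h_5 from -z**3 + 5/6*y**2 + 25/36*y*z + 5/4*z**2 → 5/6*y**2 - 5/36*y*z + 5/9*z**2
  leading term y**2: no divisor's leading term divides it; move 5/6*y**2 to the remainder.
  leading term y*z: subtract (-25/288)·h_4 from -5/36*y*z + 5/9*z**2 → 5/12*z**2 + 25/144*z
  leading term z**2: subtract (25/96)·h_5 from 5/12*z**2 + 25/144*z → 25/72*y + 25/54*z
  leading term y: no divisor's leading term divides it; move 25/72*y to the remainder.
  leading term z: no divisor's leading term divides it; move 25/54*z to the remainder.
  remainder 5/6*y**2 + 25/72*y + 25/54*z ≠ 0; add h_6 = 5/6*y**2 + 25/72*y + 25/54*z to the basis.

The other S-polynomials (S(f_2,f_3), S(f_1,h_4), S(f_2,h_4), S(f_3,h_4), S(f_1,h_5), S(f_2,h_5), S(f_3,h_5), S(f_1,h_6), S(f_2,h_6), S(f_3,h_6), S(h_4,h_6), S(h_5,h_6)) all reduce to 0 modulo the current basis, so we have a Gröbner basis.
Inter-reduce: drop elements whose leading term is divisible by another's, tail-reduce, and make monic.
Reduced Gröbner basis: {y**2 + 5/12*y + 5/9*z, y*z - 5/6*y + 5/9*z, z**2 - 5/6*y - 25/36*z, x + 8/5*z}.
Label its elements g_1 = y**2 + 5/12*y + 5/9*z, g_2 = y*z - 5/6*y + 5/9*z, g_3 = z**2 - 5/6*y - 25/36*z, g_4 = x + 8/5*z.

Reduce p = -7*x + 4*y modulo G:
  leading term x: subtract (-7)·g_4 from -7*x + 4*y → 4*y + 56/5*z
  leading term y: no divisor's leading term divides it; move 4*y to the remainder.
  leading term z: no divisor's leading term divides it; move 56/5*z to the remainder.
  normal form = 4*y + 56/5*z.
The normal form is nonzero, so p ∉ I. Since p minus its normal form lies in I, I + (p) = I + (r) where r = 4*y + 56/5*z; decide whether this ideal is the whole ring.
Run Buchberger on G together with r (pairs among the g_i already reduce to 0 since G is a Gröbner basis):
g_1 = y**2 + 5/12*y + 5/9*z, LT = y**2.
g_2 = y*z - 5/6*y + 5/9*z, LT = y*z.
g_3 = z**2 - 5/6*y - 25/36*z, LT = z**2.
g_4 = x + 8/5*z, LT = x.
r = 4*y + 56/5*z, LT = y.

S(g_1,r): lcm = y**2. S = -14/5*y*z + 5/12*y + 5/9*z.
  leading term y*z: subtract (-14/5)·g_2 from -14/5*y*z + 5/12*y + 5/9*z → -23/12*y + 19/9*z
  leading term y: subtract (-23/48)·r from -23/12*y + 19/9*z → 673/90*z
  leading term z: no divisor's leading term divides it; move 673/90*z to the remainder.
  remainder 673/90*z ≠ 0; add m_6 = 673/90*z to the basis.

The other S-polynomials (S(g_1,g_2), S(g_1,g_3), S(g_1,g_4), S(g_2,g_3), S(g_2,g_4), S(g_2,r), S(g_3,g_4), S(g_3,r), S(g_4,r), S(g_1,m_6), S(g_2,m_6), S(g_3,m_6), S(g_4,m_6), S(r,m_6)) all reduce to 0 modulo the current basis, so we have a Gröbner basis.
Inter-reduce: drop elements whose leading term is divisible by another's, tail-reduce, and make monic.
Reduced Gröbner basis: {x, y, z}.
The reduced Gröbner basis of I + (p) is {x, y, z} ≠ {1}, a proper ideal, so the enlarged system stays consistent: p is independent of I, with normal form 4*y + 56/5*z.

-7*x + 4*y is independent of I; its normal form modulo I is 4*y + 56/5*z.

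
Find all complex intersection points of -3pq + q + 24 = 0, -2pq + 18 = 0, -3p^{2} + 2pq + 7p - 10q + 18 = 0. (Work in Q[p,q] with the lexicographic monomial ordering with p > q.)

{(3, 3)}

Compute a lex Gröbner basis by Buchberger's algorithm.
f_1 = -3pq + q + 24, LT = pq.
f_2 = -2pq + 18, LT = pq.
f_3 = -3p^{2} + 2pq + 7p - 10q + 18, LT = p^{2}.

S(f_1,f_2): lcm = pq. S = -\tfrac{1}{3}q + 1.
  leading term q: no divisor's leading term divides it; move -\tfrac{1}{3}q to the remainder.
  leading term 1: no divisor's leading term divides it; move 1 to the remainder.
  remainder -\tfrac{1}{3}q + 1 ≠ 0; add h_4 = -\tfrac{1}{3}q + 1 to the basis.

S(f_1,f_3): lcm = p^{2}q. S = \tfrac{2}{3}pq^{2} + 2pq - 8p - \tfrac{10}{3}q^{2} + 6q.
  leading term pq^{2}: subtract (-\tfrac{2}{9}q)·f_1 from \tfrac{2}{3}pq^{2} + 2pq - 8p - \tfrac{10}{3}q^{2} + 6q → 2pq - 8p - \tfrac{28}{9}q^{2} + \tfrac{34}{3}q
  leading term pq: subtract (-\tfrac{2}{3})·f_1 from 2pq - 8p - \tfrac{28}{9}q^{2} + \tfrac{34}{3}q → -8p - \tfrac{28}{9}q^{2} + 12q + 16
  leading term p: no divisor's leading term divides it; move -8p to the remainder.
  leading term q^{2}: subtract (\tfrac{28}{3}q)·h_4 from -\tfrac{28}{9}q^{2} + 12q + 16 → \tfrac{8}{3}q + 16
  leading term q: subtract (-8)·h_4 from \tfrac{8}{3}q + 16 → 24
  leading term 1: no divisor's leading term divides it; move 24 to the remainder.
  remainder -8p + 24 ≠ 0; add h_5 = -8p + 24 to the basis.

The other S-polynomials (S(f_2,f_3), S(f_1,h_4), S(f_2,h_4), S(f_3,h_4), S(f_1,h_5), S(f_2,h_5), S(f_3,h_5), S(h_4,h_5)) all reduce to 0 modulo the current basis, so we have a Gröbner basis.
Inter-reduce: drop elements whose leading term is divisible by another's, tail-reduce, and make monic.
Reduced Gröbner basis: {p - 3, q - 3}.

The lex basis is triangular: the last element involves only q. Solving q - 3 = 0 gives q ∈ {3}; substituting each value into the earlier elements determines the remaining variables.
  q = 3: the earlier basis element becomes p - 3 = 0, giving p = 3 — point (3, 3).
Substituting each solution back into the original system confirms all equations vanish.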